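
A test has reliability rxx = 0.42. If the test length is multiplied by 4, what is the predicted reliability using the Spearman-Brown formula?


r_new = (n * rxx) / (1 + (n-1) * rxx)
r_new = (4 * 0.42) / (1 + 3 * 0.42)
r_new = 1.68 / 2.26
r_new = 0.7434

0.7434


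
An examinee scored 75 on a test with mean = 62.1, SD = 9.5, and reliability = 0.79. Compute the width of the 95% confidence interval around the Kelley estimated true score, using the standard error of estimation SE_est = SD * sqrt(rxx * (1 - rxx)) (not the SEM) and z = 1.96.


True score estimate = 0.79*75 + 0.21*62.1 = 72.291
SE_est = SD * sqrt(rxx * (1 - rxx)) = 9.5 * sqrt(0.79 * 0.21) = 9.5 * sqrt(0.1659) = 3.869428
CI = T_est +/- z * SE_est, so width = 2 * z * SE_est = 2 * 1.96 * 3.869428
Width = 15.1682

15.1682


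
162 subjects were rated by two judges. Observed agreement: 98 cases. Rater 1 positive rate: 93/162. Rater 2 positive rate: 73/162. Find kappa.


P_o = 98/162 = 0.604938
P_e = (93*73 + 69*89) / 26244 = 0.492684
kappa = (P_o - P_e) / (1 - P_e)
kappa = (0.604938 - 0.492684) / (1 - 0.492684)
kappa = 0.2213

0.2213


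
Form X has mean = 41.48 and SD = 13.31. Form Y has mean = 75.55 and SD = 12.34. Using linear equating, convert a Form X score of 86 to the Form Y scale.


slope = SD_Y / SD_X = 12.34 / 13.31 ~ 0.9271
intercept = mean_Y - slope * mean_X = 75.55 - (12.34 / 13.31) * 41.48 ~ 37.093
Y = slope * X + intercept. To avoid rounding drift from the rounded slope/intercept, evaluate the equivalent form Y = mean_Y + SD_Y * (X - mean_X) / SD_X at full precision:
Y = 75.55 + 12.34 * (86 - 41.48) / 13.31
Y = 75.55 + 12.34 * 44.52 / 13.31
Y = 75.55 + 549.3768 / 13.31
Y = 75.55 + 41.2755
Y = 116.8255

116.8255


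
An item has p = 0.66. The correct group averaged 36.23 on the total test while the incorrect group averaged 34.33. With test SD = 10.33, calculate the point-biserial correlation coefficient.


q = 1 - p = 0.34
rpb = ((M1 - M0) / SD) * sqrt(p * q)
rpb = ((36.23 - 34.33) / 10.33) * sqrt(0.66 * 0.34)
rpb = 0.0871

0.0871


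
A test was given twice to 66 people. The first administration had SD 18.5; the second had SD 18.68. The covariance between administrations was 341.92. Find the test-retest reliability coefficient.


r = cov(X,Y) / (SD_X * SD_Y)
r = 341.92 / (18.5 * 18.68)
r = 341.92 / 345.58
r = 0.9894

0.9894


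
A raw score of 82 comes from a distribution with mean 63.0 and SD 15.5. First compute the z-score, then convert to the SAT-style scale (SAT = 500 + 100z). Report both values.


z = (X - mean) / SD = (82 - 63.0) / 15.5
z = 19.0 / 15.5
z = 1.2258
SAT-scale = SAT = 500 + 100z
Carry z at full precision (z = 19.0 / 15.5) into the conversion:
SAT-scale = 500 + 100 * (19.0 / 15.5) = 500 + 1900 / 15.5
SAT-scale = 500 + 122.5806
SAT-scale = 622.5806

622.5806


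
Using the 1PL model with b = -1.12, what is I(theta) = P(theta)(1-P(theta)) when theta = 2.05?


P = 1/(1+exp(-(2.05--1.12))) = 0.9597
I = P*(1-P) = 0.9597 * 0.0403
I = 0.0387

0.0387


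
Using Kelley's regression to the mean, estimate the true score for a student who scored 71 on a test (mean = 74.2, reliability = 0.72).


T_est = rxx * X + (1 - rxx) * mean
T_est = 0.72 * 71 + 0.28 * 74.2
T_est = 51.12 + 20.776
T_est = 71.896

71.896


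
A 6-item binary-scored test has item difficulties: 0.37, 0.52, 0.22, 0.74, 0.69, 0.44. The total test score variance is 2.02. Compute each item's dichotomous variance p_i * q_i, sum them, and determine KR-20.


For each item, compute p_i * q_i:
  Item 1: 0.37 * 0.63 = 0.2331
  Item 2: 0.52 * 0.48 = 0.2496
  Item 3: 0.22 * 0.78 = 0.1716
  Item 4: 0.74 * 0.26 = 0.1924
  Item 5: 0.69 * 0.31 = 0.2139
  Item 6: 0.44 * 0.56 = 0.2464
Sum(p_i * q_i) = 0.2331 + 0.2496 + 0.1716 + 0.1924 + 0.2139 + 0.2464 = 1.307
KR-20 = (k/(k-1)) * (1 - Sum(p_i*q_i) / Var_total)
= (6/5) * (1 - 1.307/2.02)
= 1.2 * 0.353
KR-20 = 0.4236

0.4236


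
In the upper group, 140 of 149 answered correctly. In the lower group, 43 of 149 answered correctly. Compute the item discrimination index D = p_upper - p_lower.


p_upper = 140/149 = 0.9396
p_lower = 43/149 = 0.2886
D = 0.9396 - 0.2886 = 0.651

0.651


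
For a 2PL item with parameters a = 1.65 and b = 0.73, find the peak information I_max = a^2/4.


For 2PL, max info at theta = b = 0.73
I_max = a^2 / 4 = 1.65^2 / 4
= 2.7225 / 4
I_max = 0.6806

0.6806


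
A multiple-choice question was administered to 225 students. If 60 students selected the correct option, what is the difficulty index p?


Item difficulty p = number correct / total examinees
p = 60 / 225
p = 0.2667

0.2667


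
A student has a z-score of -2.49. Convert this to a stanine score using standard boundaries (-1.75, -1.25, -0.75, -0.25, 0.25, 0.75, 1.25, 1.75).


Stanine boundaries: [-1.75, -1.25, -0.75, -0.25, 0.25, 0.75, 1.25, 1.75]
z = -2.49
Check each boundary:
  z < -1.75
  z < -1.25
  z < -0.75
  z < -0.25
  z < 0.25
  z < 0.75
  z < 1.25
  z < 1.75
Highest qualifying boundary gives stanine = 1

1


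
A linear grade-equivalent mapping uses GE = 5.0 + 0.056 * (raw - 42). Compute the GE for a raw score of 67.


raw - median = 67 - 42 = 25
slope * diff = 0.056 * 25 = 1.4
GE = 5.0 + 1.4
GE = 6.4

6.4


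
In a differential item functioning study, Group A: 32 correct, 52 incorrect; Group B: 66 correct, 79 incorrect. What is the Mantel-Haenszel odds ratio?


Odds_A = 32/52 = 0.6154
Odds_B = 66/79 = 0.8354
OR = Odds_A / Odds_B = 0.6154 / 0.8354
Exactly, OR = (32 * 79) / (52 * 66) = 2528 / 3432
OR = 0.7366

0.7366


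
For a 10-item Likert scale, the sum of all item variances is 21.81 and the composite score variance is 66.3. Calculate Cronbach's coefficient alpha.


alpha = (k/(k-1)) * (1 - sum(si^2)/s_total^2)
= (10/9) * (1 - 21.81/66.3)
alpha = 0.7456

0.7456


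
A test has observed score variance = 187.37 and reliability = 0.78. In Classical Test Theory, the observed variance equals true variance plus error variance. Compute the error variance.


var_true = rxx * var_obs = 0.78 * 187.37 = 146.1486
var_error = var_obs - var_true
var_error = 187.37 - 146.1486
var_error = 41.2214

41.2214


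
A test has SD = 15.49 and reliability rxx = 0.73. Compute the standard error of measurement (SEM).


SEM = SD * sqrt(1 - rxx)
SEM = 15.49 * sqrt(1 - 0.73)
SEM = 15.49 * sqrt(0.27) = 15.49 * 0.519615
SEM = 8.0488

8.0488


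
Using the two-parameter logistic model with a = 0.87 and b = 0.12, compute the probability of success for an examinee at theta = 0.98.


a*(theta - b) = 0.87 * (0.98 - 0.12) = 0.7482
exp(-0.7482) = 0.4732
P = 1 / (1 + 0.4732)
P = 0.6788

0.6788


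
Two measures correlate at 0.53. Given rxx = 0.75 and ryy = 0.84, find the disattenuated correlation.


r_corrected = rxy / sqrt(rxx * ryy)
= 0.53 / sqrt(0.75 * 0.84)
= 0.53 / sqrt(0.63)
= 0.53 / 0.793725
r_corrected = 0.6677

0.6677


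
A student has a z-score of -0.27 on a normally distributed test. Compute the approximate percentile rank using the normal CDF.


CDF(z) = 0.5 * (1 + erf(z/sqrt(2)))
erf(-0.1909) = -0.2128
CDF = 0.3936
Percentile rank = 0.3936 * 100 = 39.36

39.36


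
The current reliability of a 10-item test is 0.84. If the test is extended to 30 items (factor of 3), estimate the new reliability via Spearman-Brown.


r_new = (n * rxx) / (1 + (n-1) * rxx)
r_new = (3 * 0.84) / (1 + 2 * 0.84)
r_new = 2.52 / 2.68
r_new = 0.9403

0.9403


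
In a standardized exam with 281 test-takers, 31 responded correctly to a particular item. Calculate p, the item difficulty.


Item difficulty p = number correct / total examinees
p = 31 / 281
p = 0.1103

0.1103


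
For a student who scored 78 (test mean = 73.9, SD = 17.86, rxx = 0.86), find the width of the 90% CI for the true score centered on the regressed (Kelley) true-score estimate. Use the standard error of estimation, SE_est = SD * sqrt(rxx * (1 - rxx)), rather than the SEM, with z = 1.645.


True score estimate = 0.86*78 + 0.14*73.9 = 77.426
SE_est = SD * sqrt(rxx * (1 - rxx)) = 17.86 * sqrt(0.86 * 0.14) = 17.86 * sqrt(0.1204) = 6.197188
CI = T_est +/- z * SE_est, so width = 2 * z * SE_est = 2 * 1.645 * 6.197188
Width = 20.3887

20.3887


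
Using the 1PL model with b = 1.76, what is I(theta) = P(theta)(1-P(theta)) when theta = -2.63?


P = 1/(1+exp(-(-2.63-1.76))) = 0.0122
I = P*(1-P) = 0.0122 * 0.9878
I = 0.0121

0.0121


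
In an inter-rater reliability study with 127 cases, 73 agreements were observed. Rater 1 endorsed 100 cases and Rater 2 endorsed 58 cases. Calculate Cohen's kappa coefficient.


P_o = 73/127 = 0.574803
P_e = (100*58 + 27*69) / 16129 = 0.475107
kappa = (P_o - P_e) / (1 - P_e)
kappa = (0.574803 - 0.475107) / (1 - 0.475107)
kappa = 0.1899

0.1899


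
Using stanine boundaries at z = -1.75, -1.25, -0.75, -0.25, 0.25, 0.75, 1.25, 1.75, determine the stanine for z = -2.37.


Stanine boundaries: [-1.75, -1.25, -0.75, -0.25, 0.25, 0.75, 1.25, 1.75]
z = -2.37
Check each boundary:
  z < -1.75
  z < -1.25
  z < -0.75
  z < -0.25
  z < 0.25
  z < 0.75
  z < 1.25
  z < 1.75
Highest qualifying boundary gives stanine = 1

1


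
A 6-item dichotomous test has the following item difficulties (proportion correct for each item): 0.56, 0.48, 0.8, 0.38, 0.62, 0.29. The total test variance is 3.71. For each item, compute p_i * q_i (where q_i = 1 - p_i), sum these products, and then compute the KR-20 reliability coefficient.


For each item, compute p_i * q_i:
  Item 1: 0.56 * 0.44 = 0.2464
  Item 2: 0.48 * 0.52 = 0.2496
  Item 3: 0.8 * 0.2 = 0.16
  Item 4: 0.38 * 0.62 = 0.2356
  Item 5: 0.62 * 0.38 = 0.2356
  Item 6: 0.29 * 0.71 = 0.2059
Sum(p_i * q_i) = 0.2464 + 0.2496 + 0.16 + 0.2356 + 0.2356 + 0.2059 = 1.3331
KR-20 = (k/(k-1)) * (1 - Sum(p_i*q_i) / Var_total)
= (6/5) * (1 - 1.3331/3.71)
= 1.2 * 0.6407
KR-20 = 0.7688

0.7688


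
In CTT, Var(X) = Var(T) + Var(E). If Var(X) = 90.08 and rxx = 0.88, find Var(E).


var_true = rxx * var_obs = 0.88 * 90.08 = 79.2704
var_error = var_obs - var_true
var_error = 90.08 - 79.2704
var_error = 10.8096

10.8096


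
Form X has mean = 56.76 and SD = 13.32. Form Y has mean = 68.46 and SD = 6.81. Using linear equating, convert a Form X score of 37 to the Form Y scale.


slope = SD_Y / SD_X = 6.81 / 13.32 ~ 0.5113
intercept = mean_Y - slope * mean_X = 68.46 - (6.81 / 13.32) * 56.76 ~ 39.4408
Y = slope * X + intercept. To avoid rounding drift from the rounded slope/intercept, evaluate the equivalent form Y = mean_Y + SD_Y * (X - mean_X) / SD_X at full precision:
Y = 68.46 + 6.81 * (37 - 56.76) / 13.32
Y = 68.46 - 6.81 * 19.76 / 13.32
Y = 68.46 - 134.5656 / 13.32
Y = 68.46 - 10.1025
Y = 58.3575

58.3575


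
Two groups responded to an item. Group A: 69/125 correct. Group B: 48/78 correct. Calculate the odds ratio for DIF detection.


Odds_A = 69/56 = 1.2321
Odds_B = 48/30 = 1.6
OR = Odds_A / Odds_B = 1.2321 / 1.6
Exactly, OR = (69 * 30) / (56 * 48) = 2070 / 2688
OR = 0.7701

0.7701


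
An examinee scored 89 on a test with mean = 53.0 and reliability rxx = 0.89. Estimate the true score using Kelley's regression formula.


T_est = rxx * X + (1 - rxx) * mean
T_est = 0.89 * 89 + 0.11 * 53.0
T_est = 79.21 + 5.83
T_est = 85.04

85.04


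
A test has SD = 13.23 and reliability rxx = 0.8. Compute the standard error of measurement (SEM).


SEM = SD * sqrt(1 - rxx)
SEM = 13.23 * sqrt(1 - 0.8)
SEM = 13.23 * sqrt(0.2) = 13.23 * 0.447214
SEM = 5.9166

5.9166


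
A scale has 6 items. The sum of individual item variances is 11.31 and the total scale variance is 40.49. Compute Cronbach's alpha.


alpha = (k/(k-1)) * (1 - sum(si^2)/s_total^2)
= (6/5) * (1 - 11.31/40.49)
alpha = 0.8648

0.8648


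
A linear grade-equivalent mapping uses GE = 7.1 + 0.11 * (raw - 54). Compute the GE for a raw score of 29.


raw - median = 29 - 54 = -25
slope * diff = 0.11 * -25 = -2.75
GE = 7.1 + -2.75
GE = 4.35

4.35


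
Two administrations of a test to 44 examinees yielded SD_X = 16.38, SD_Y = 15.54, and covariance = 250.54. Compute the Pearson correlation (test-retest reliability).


r = cov(X,Y) / (SD_X * SD_Y)
r = 250.54 / (16.38 * 15.54)
r = 250.54 / 254.5452
r = 0.9843

0.9843


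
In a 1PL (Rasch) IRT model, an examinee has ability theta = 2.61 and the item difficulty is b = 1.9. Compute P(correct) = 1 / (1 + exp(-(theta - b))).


theta - b = 2.61 - 1.9 = 0.71
exp(-(theta - b)) = exp(-0.71) = 0.4916
P = 1 / (1 + 0.4916)
P = 0.6704

0.6704


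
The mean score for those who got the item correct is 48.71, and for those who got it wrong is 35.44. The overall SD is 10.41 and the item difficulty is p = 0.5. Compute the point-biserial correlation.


q = 1 - p = 0.5
rpb = ((M1 - M0) / SD) * sqrt(p * q)
rpb = ((48.71 - 35.44) / 10.41) * sqrt(0.5 * 0.5)
rpb = 0.6374

0.6374


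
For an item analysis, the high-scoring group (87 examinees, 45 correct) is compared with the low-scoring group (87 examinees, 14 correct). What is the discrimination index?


p_upper = 45/87 = 0.5172
p_lower = 14/87 = 0.1609
D = 0.5172 - 0.1609 = 0.3563

0.3563


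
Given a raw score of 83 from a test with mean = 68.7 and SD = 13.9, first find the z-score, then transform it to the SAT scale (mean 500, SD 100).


z = (X - mean) / SD = (83 - 68.7) / 13.9
z = 14.3 / 13.9
z = 1.0288
SAT-scale = SAT = 500 + 100z
Carry z at full precision (z = 14.3 / 13.9) into the conversion:
SAT-scale = 500 + 100 * (14.3 / 13.9) = 500 + 1430 / 13.9
SAT-scale = 500 + 102.8777
SAT-scale = 602.8777

602.8777


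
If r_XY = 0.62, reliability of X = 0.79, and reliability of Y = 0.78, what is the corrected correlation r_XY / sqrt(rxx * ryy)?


r_corrected = rxy / sqrt(rxx * ryy)
= 0.62 / sqrt(0.79 * 0.78)
= 0.62 / sqrt(0.6162)
= 0.62 / 0.784984
r_corrected = 0.7898

0.7898


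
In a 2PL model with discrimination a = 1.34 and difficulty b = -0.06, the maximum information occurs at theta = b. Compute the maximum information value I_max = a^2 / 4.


For 2PL, max info at theta = b = -0.06
I_max = a^2 / 4 = 1.34^2 / 4
= 1.7956 / 4
I_max = 0.4489

0.4489


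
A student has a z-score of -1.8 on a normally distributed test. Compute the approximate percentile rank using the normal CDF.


CDF(z) = 0.5 * (1 + erf(z/sqrt(2)))
erf(-1.2728) = -0.9281
CDF = 0.0359
Percentile rank = 0.0359 * 100 = 3.59

3.59


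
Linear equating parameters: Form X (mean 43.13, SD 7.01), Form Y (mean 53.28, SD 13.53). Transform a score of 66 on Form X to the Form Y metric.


slope = SD_Y / SD_X = 13.53 / 7.01 ~ 1.9301
intercept = mean_Y - slope * mean_X = 53.28 - (13.53 / 7.01) * 43.13 ~ -29.9652
Y = slope * X + intercept. To avoid rounding drift from the rounded slope/intercept, evaluate the equivalent form Y = mean_Y + SD_Y * (X - mean_X) / SD_X at full precision:
Y = 53.28 + 13.53 * (66 - 43.13) / 7.01
Y = 53.28 + 13.53 * 22.87 / 7.01
Y = 53.28 + 309.4311 / 7.01
Y = 53.28 + 44.1414
Y = 97.4214

97.4214


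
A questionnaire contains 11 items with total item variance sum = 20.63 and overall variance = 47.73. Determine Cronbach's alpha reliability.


alpha = (k/(k-1)) * (1 - sum(si^2)/s_total^2)
= (11/10) * (1 - 20.63/47.73)
alpha = 0.6246

0.6246


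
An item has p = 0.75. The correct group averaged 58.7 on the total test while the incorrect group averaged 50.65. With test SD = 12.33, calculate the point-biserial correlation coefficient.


q = 1 - p = 0.25
rpb = ((M1 - M0) / SD) * sqrt(p * q)
rpb = ((58.7 - 50.65) / 12.33) * sqrt(0.75 * 0.25)
rpb = 0.2827

0.2827


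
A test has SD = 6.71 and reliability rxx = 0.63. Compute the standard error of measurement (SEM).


SEM = SD * sqrt(1 - rxx)
SEM = 6.71 * sqrt(1 - 0.63)
SEM = 6.71 * sqrt(0.37) = 6.71 * 0.608276
SEM = 4.0815

4.0815


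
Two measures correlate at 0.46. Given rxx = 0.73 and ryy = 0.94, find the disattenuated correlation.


r_corrected = rxy / sqrt(rxx * ryy)
= 0.46 / sqrt(0.73 * 0.94)
= 0.46 / sqrt(0.6862)
= 0.46 / 0.828372
r_corrected = 0.5553

0.5553


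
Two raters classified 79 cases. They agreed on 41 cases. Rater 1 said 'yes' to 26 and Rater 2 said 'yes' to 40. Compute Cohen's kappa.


P_o = 41/79 = 0.518987
P_e = (26*40 + 53*39) / 6241 = 0.497837
kappa = (P_o - P_e) / (1 - P_e)
kappa = (0.518987 - 0.497837) / (1 - 0.497837)
kappa = 0.0421

0.0421


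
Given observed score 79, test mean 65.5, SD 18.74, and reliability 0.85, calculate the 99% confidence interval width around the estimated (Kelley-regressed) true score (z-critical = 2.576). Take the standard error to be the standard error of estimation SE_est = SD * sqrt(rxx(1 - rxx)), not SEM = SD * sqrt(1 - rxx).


True score estimate = 0.85*79 + 0.15*65.5 = 76.975
SE_est = SD * sqrt(rxx * (1 - rxx)) = 18.74 * sqrt(0.85 * 0.15) = 18.74 * sqrt(0.1275) = 6.691518
CI = T_est +/- z * SE_est, so width = 2 * z * SE_est = 2 * 2.576 * 6.691518
Width = 34.4747

34.4747


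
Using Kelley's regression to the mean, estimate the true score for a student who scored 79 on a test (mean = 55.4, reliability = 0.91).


T_est = rxx * X + (1 - rxx) * mean
T_est = 0.91 * 79 + 0.09 * 55.4
T_est = 71.89 + 4.986
T_est = 76.876

76.876


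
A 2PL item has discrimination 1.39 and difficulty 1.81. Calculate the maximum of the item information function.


For 2PL, max info at theta = b = 1.81
I_max = a^2 / 4 = 1.39^2 / 4
= 1.9321 / 4
I_max = 0.483

0.483


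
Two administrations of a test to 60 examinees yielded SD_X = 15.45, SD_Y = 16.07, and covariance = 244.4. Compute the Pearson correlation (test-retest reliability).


r = cov(X,Y) / (SD_X * SD_Y)
r = 244.4 / (15.45 * 16.07)
r = 244.4 / 248.2815
r = 0.9844

0.9844


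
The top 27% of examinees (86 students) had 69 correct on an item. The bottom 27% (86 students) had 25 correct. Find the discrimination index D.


p_upper = 69/86 = 0.8023
p_lower = 25/86 = 0.2907
D = 0.8023 - 0.2907 = 0.5116

0.5116


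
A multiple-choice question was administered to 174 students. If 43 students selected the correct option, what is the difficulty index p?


Item difficulty p = number correct / total examinees
p = 43 / 174
p = 0.2471

0.2471


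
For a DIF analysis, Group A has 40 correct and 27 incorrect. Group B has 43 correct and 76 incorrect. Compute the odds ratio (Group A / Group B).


Odds_A = 40/27 = 1.4815
Odds_B = 43/76 = 0.5658
OR = Odds_A / Odds_B = 1.4815 / 0.5658
Exactly, OR = (40 * 76) / (27 * 43) = 3040 / 1161
OR = 2.6184

2.6184


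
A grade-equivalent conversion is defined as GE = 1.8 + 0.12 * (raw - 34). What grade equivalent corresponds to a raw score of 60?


raw - median = 60 - 34 = 26
slope * diff = 0.12 * 26 = 3.12
GE = 1.8 + 3.12
GE = 4.92

4.92


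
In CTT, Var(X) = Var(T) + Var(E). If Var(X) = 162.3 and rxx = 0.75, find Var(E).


var_true = rxx * var_obs = 0.75 * 162.3 = 121.725
var_error = var_obs - var_true
var_error = 162.3 - 121.725
var_error = 40.575

40.575


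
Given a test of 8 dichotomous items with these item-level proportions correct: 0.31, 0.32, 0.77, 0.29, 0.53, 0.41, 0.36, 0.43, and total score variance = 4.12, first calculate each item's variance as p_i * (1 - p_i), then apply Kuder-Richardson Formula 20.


For each item, compute p_i * q_i:
  Item 1: 0.31 * 0.69 = 0.2139
  Item 2: 0.32 * 0.68 = 0.2176
  Item 3: 0.77 * 0.23 = 0.1771
  Item 4: 0.29 * 0.71 = 0.2059
  Item 5: 0.53 * 0.47 = 0.2491
  Item 6: 0.41 * 0.59 = 0.2419
  Item 7: 0.36 * 0.64 = 0.2304
  Item 8: 0.43 * 0.57 = 0.2451
Sum(p_i * q_i) = 0.2139 + 0.2176 + 0.1771 + 0.2059 + 0.2491 + 0.2419 + 0.2304 + 0.2451 = 1.781
KR-20 = (k/(k-1)) * (1 - Sum(p_i*q_i) / Var_total)
= (8/7) * (1 - 1.781/4.12)
= 1.1429 * 0.5677
KR-20 = 0.6488

0.6488


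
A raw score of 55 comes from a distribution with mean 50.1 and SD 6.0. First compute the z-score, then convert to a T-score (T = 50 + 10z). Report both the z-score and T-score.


z = (X - mean) / SD = (55 - 50.1) / 6.0
z = 4.9 / 6.0
z = 0.8167
T-score = T = 50 + 10z
Carry z at full precision (z = 4.9 / 6.0) into the conversion:
T-score = 50 + 10 * (4.9 / 6.0) = 50 + 49 / 6.0
T-score = 50 + 8.1667
T-score = 58.1667

58.1667


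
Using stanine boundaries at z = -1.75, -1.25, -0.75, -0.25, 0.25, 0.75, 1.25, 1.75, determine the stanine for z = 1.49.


Stanine boundaries: [-1.75, -1.25, -0.75, -0.25, 0.25, 0.75, 1.25, 1.75]
z = 1.49
Check each boundary:
  z >= -1.75 -> could be stanine 2
  z >= -1.25 -> could be stanine 3
  z >= -0.75 -> could be stanine 4
  z >= -0.25 -> could be stanine 5
  z >= 0.25 -> could be stanine 6
  z >= 0.75 -> could be stanine 7
  z >= 1.25 -> could be stanine 8
  z < 1.75
Highest qualifying boundary gives stanine = 8

8


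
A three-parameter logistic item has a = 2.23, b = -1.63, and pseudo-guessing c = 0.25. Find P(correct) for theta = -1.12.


logit = 2.23*(-1.12 - -1.63) = 1.1373
P* = 1/(1 + exp(-1.1373)) = 0.7572
P = 0.25 + (1 - 0.25) * 0.7572
P = 0.8179

0.8179


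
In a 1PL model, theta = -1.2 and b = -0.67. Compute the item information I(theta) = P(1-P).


P = 1/(1+exp(-(-1.2--0.67))) = 0.3705
I = P*(1-P) = 0.3705 * 0.6295
I = 0.2332

0.2332


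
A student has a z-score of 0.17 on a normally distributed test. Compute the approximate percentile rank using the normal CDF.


CDF(z) = 0.5 * (1 + erf(z/sqrt(2)))
erf(0.1202) = 0.135
CDF = 0.5675
Percentile rank = 0.5675 * 100 = 56.75

56.75


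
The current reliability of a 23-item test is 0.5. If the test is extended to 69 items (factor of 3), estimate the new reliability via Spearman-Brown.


r_new = (n * rxx) / (1 + (n-1) * rxx)
r_new = (3 * 0.5) / (1 + 2 * 0.5)
r_new = 1.5 / 2.0
r_new = 0.75

0.75


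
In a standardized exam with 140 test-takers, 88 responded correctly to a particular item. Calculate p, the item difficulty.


Item difficulty p = number correct / total examinees
p = 88 / 140
p = 0.6286

0.6286


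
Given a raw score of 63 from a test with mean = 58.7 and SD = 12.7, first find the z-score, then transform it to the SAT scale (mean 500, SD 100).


z = (X - mean) / SD = (63 - 58.7) / 12.7
z = 4.3 / 12.7
z = 0.3386
SAT-scale = SAT = 500 + 100z
Carry z at full precision (z = 4.3 / 12.7) into the conversion:
SAT-scale = 500 + 100 * (4.3 / 12.7) = 500 + 430 / 12.7
SAT-scale = 500 + 33.8583
SAT-scale = 533.8583

533.8583


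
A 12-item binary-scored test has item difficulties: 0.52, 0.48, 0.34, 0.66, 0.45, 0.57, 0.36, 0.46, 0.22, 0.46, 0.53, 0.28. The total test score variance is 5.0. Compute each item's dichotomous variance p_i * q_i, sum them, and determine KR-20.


For each item, compute p_i * q_i:
  Item 1: 0.52 * 0.48 = 0.2496
  Item 2: 0.48 * 0.52 = 0.2496
  Item 3: 0.34 * 0.66 = 0.2244
  Item 4: 0.66 * 0.34 = 0.2244
  Item 5: 0.45 * 0.55 = 0.2475
  Item 6: 0.57 * 0.43 = 0.2451
  Item 7: 0.36 * 0.64 = 0.2304
  Item 8: 0.46 * 0.54 = 0.2484
  Item 9: 0.22 * 0.78 = 0.1716
  Item 10: 0.46 * 0.54 = 0.2484
  Item 11: 0.53 * 0.47 = 0.2491
  Item 12: 0.28 * 0.72 = 0.2016
Sum(p_i * q_i) = 0.2496 + 0.2496 + 0.2244 + 0.2244 + 0.2475 + 0.2451 + 0.2304 + 0.2484 + 0.1716 + 0.2484 + 0.2491 + 0.2016 = 2.7901
KR-20 = (k/(k-1)) * (1 - Sum(p_i*q_i) / Var_total)
= (12/11) * (1 - 2.7901/5.0)
= 1.0909 * 0.442
KR-20 = 0.4822

0.4822


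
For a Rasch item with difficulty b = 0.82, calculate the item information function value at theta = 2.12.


P = 1/(1+exp(-(2.12-0.82))) = 0.7858
I = P*(1-P) = 0.7858 * 0.2142
I = 0.1683

0.1683


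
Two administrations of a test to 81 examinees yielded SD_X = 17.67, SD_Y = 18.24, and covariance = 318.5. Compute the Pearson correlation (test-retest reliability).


r = cov(X,Y) / (SD_X * SD_Y)
r = 318.5 / (17.67 * 18.24)
r = 318.5 / 322.3008
r = 0.9882

0.9882


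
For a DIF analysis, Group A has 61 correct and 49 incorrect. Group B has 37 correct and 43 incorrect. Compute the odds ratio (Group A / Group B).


Odds_A = 61/49 = 1.2449
Odds_B = 37/43 = 0.8605
OR = Odds_A / Odds_B = 1.2449 / 0.8605
Exactly, OR = (61 * 43) / (49 * 37) = 2623 / 1813
OR = 1.4468

1.4468


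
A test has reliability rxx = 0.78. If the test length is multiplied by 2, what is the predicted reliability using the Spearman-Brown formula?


r_new = (n * rxx) / (1 + (n-1) * rxx)
r_new = (2 * 0.78) / (1 + 1 * 0.78)
r_new = 1.56 / 1.78
r_new = 0.8764

0.8764


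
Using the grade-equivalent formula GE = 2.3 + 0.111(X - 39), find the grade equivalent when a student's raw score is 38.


raw - median = 38 - 39 = -1
slope * diff = 0.111 * -1 = -0.111
GE = 2.3 + -0.111
GE = 2.189

2.189


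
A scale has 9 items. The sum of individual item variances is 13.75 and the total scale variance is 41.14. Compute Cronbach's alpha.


alpha = (k/(k-1)) * (1 - sum(si^2)/s_total^2)
= (9/8) * (1 - 13.75/41.14)
alpha = 0.749

0.749


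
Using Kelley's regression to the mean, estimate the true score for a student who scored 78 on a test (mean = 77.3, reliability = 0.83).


T_est = rxx * X + (1 - rxx) * mean
T_est = 0.83 * 78 + 0.17 * 77.3
T_est = 64.74 + 13.141
T_est = 77.881

77.881


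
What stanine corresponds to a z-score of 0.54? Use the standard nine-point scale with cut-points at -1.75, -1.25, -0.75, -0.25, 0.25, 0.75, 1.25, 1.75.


Stanine boundaries: [-1.75, -1.25, -0.75, -0.25, 0.25, 0.75, 1.25, 1.75]
z = 0.54
Check each boundary:
  z >= -1.75 -> could be stanine 2
  z >= -1.25 -> could be stanine 3
  z >= -0.75 -> could be stanine 4
  z >= -0.25 -> could be stanine 5
  z >= 0.25 -> could be stanine 6
  z < 0.75
  z < 1.25
  z < 1.75
Highest qualifying boundary gives stanine = 6

6


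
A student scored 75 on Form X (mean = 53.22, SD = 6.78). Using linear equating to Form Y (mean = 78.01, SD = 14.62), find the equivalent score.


slope = SD_Y / SD_X = 14.62 / 6.78 ~ 2.1563
intercept = mean_Y - slope * mean_X = 78.01 - (14.62 / 6.78) * 53.22 ~ -36.7505
Y = slope * X + intercept. To avoid rounding drift from the rounded slope/intercept, evaluate the equivalent form Y = mean_Y + SD_Y * (X - mean_X) / SD_X at full precision:
Y = 78.01 + 14.62 * (75 - 53.22) / 6.78
Y = 78.01 + 14.62 * 21.78 / 6.78
Y = 78.01 + 318.4236 / 6.78
Y = 78.01 + 46.9651
Y = 124.9751

124.9751


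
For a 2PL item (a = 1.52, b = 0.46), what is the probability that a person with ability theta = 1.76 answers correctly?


a*(theta - b) = 1.52 * (1.76 - 0.46) = 1.976
exp(-1.976) = 0.1386
P = 1 / (1 + 0.1386)
P = 0.8783

0.8783


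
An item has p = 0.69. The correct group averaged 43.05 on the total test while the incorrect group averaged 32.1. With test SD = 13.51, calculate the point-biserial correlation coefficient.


q = 1 - p = 0.31
rpb = ((M1 - M0) / SD) * sqrt(p * q)
rpb = ((43.05 - 32.1) / 13.51) * sqrt(0.69 * 0.31)
rpb = 0.3749

0.3749


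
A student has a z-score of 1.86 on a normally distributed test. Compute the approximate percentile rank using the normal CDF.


CDF(z) = 0.5 * (1 + erf(z/sqrt(2)))
erf(1.3152) = 0.9371
CDF = 0.9686
Percentile rank = 0.9686 * 100 = 96.86

96.86


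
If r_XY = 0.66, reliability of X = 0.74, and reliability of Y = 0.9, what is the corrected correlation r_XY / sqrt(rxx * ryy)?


r_corrected = rxy / sqrt(rxx * ryy)
= 0.66 / sqrt(0.74 * 0.9)
= 0.66 / sqrt(0.666)
= 0.66 / 0.816088
r_corrected = 0.8087

0.8087


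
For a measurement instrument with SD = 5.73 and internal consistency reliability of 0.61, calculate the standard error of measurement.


SEM = SD * sqrt(1 - rxx)
SEM = 5.73 * sqrt(1 - 0.61)
SEM = 5.73 * sqrt(0.39) = 5.73 * 0.6245
SEM = 3.5784

3.5784


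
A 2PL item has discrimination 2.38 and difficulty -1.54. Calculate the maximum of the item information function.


For 2PL, max info at theta = b = -1.54
I_max = a^2 / 4 = 2.38^2 / 4
= 5.6644 / 4
I_max = 1.4161

1.4161


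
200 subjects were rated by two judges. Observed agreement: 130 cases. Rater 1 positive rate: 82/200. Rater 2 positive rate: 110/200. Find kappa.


P_o = 130/200 = 0.65
P_e = (82*110 + 118*90) / 40000 = 0.491
kappa = (P_o - P_e) / (1 - P_e)
kappa = (0.65 - 0.491) / (1 - 0.491)
kappa = 0.3124

0.3124


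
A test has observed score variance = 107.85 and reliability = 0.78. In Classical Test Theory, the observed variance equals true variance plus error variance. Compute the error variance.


var_true = rxx * var_obs = 0.78 * 107.85 = 84.123
var_error = var_obs - var_true
var_error = 107.85 - 84.123
var_error = 23.727

23.727


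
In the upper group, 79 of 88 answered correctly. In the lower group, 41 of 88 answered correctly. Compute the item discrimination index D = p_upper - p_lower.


p_upper = 79/88 = 0.8977
p_lower = 41/88 = 0.4659
D = 0.8977 - 0.4659 = 0.4318

0.4318


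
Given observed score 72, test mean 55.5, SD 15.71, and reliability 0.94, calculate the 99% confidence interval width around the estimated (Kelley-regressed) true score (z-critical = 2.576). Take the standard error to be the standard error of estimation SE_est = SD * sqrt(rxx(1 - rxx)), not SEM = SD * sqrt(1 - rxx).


True score estimate = 0.94*72 + 0.06*55.5 = 71.01
SE_est = SD * sqrt(rxx * (1 - rxx)) = 15.71 * sqrt(0.94 * 0.06) = 15.71 * sqrt(0.0564) = 3.730918
CI = T_est +/- z * SE_est, so width = 2 * z * SE_est = 2 * 2.576 * 3.730918
Width = 19.2217

19.2217


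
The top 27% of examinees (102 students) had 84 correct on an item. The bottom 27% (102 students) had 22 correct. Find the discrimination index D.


p_upper = 84/102 = 0.8235
p_lower = 22/102 = 0.2157
D = 0.8235 - 0.2157 = 0.6078

0.6078


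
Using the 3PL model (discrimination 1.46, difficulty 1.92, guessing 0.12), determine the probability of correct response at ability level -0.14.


logit = 1.46*(-0.14 - 1.92) = -3.0076
P* = 1/(1 + exp(--3.0076)) = 0.0471
P = 0.12 + (1 - 0.12) * 0.0471
P = 0.1614

0.1614


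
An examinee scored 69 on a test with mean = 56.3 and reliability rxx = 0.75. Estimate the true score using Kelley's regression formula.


T_est = rxx * X + (1 - rxx) * mean
T_est = 0.75 * 69 + 0.25 * 56.3
T_est = 51.75 + 14.075
T_est = 65.825

65.825


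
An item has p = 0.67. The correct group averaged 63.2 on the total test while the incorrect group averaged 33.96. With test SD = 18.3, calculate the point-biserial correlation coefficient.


q = 1 - p = 0.33
rpb = ((M1 - M0) / SD) * sqrt(p * q)
rpb = ((63.2 - 33.96) / 18.3) * sqrt(0.67 * 0.33)
rpb = 0.7513

0.7513


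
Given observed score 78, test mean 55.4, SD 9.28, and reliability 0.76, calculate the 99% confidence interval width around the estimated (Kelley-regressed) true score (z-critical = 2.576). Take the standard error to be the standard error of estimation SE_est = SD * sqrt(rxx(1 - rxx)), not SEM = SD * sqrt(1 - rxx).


True score estimate = 0.76*78 + 0.24*55.4 = 72.576
SE_est = SD * sqrt(rxx * (1 - rxx)) = 9.28 * sqrt(0.76 * 0.24) = 9.28 * sqrt(0.1824) = 3.963331
CI = T_est +/- z * SE_est, so width = 2 * z * SE_est = 2 * 2.576 * 3.963331
Width = 20.4191

20.4191


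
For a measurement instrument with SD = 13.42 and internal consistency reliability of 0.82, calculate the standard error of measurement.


SEM = SD * sqrt(1 - rxx)
SEM = 13.42 * sqrt(1 - 0.82)
SEM = 13.42 * sqrt(0.18) = 13.42 * 0.424264
SEM = 5.6936

5.6936


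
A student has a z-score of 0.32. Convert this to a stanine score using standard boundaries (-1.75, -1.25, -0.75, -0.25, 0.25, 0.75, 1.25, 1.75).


Stanine boundaries: [-1.75, -1.25, -0.75, -0.25, 0.25, 0.75, 1.25, 1.75]
z = 0.32
Check each boundary:
  z >= -1.75 -> could be stanine 2
  z >= -1.25 -> could be stanine 3
  z >= -0.75 -> could be stanine 4
  z >= -0.25 -> could be stanine 5
  z >= 0.25 -> could be stanine 6
  z < 0.75
  z < 1.25
  z < 1.75
Highest qualifying boundary gives stanine = 6

6


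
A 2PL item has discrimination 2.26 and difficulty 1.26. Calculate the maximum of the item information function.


For 2PL, max info at theta = b = 1.26
I_max = a^2 / 4 = 2.26^2 / 4
= 5.1076 / 4
I_max = 1.2769

1.2769


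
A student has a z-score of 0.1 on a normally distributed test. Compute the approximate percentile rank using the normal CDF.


CDF(z) = 0.5 * (1 + erf(z/sqrt(2)))
erf(0.0707) = 0.0797
CDF = 0.5398
Percentile rank = 0.5398 * 100 = 53.98

53.98


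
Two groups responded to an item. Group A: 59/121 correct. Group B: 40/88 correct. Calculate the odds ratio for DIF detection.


Odds_A = 59/62 = 0.9516
Odds_B = 40/48 = 0.8333
OR = Odds_A / Odds_B = 0.9516 / 0.8333
Exactly, OR = (59 * 48) / (62 * 40) = 2832 / 2480
OR = 1.1419

1.1419


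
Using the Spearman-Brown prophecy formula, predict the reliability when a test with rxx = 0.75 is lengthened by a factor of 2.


r_new = (n * rxx) / (1 + (n-1) * rxx)
r_new = (2 * 0.75) / (1 + 1 * 0.75)
r_new = 1.5 / 1.75
r_new = 0.8571

0.8571


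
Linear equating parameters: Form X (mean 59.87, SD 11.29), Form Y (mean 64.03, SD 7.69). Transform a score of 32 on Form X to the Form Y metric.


slope = SD_Y / SD_X = 7.69 / 11.29 ~ 0.6811
intercept = mean_Y - slope * mean_X = 64.03 - (7.69 / 11.29) * 59.87 ~ 23.2505
Y = slope * X + intercept. To avoid rounding drift from the rounded slope/intercept, evaluate the equivalent form Y = mean_Y + SD_Y * (X - mean_X) / SD_X at full precision:
Y = 64.03 + 7.69 * (32 - 59.87) / 11.29
Y = 64.03 - 7.69 * 27.87 / 11.29
Y = 64.03 - 214.3203 / 11.29
Y = 64.03 - 18.9832
Y = 45.0468

45.0468


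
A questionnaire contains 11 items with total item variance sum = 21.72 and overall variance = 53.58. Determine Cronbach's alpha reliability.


alpha = (k/(k-1)) * (1 - sum(si^2)/s_total^2)
= (11/10) * (1 - 21.72/53.58)
alpha = 0.6541

0.6541


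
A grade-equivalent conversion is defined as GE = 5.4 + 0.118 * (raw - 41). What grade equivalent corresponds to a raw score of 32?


raw - median = 32 - 41 = -9
slope * diff = 0.118 * -9 = -1.062
GE = 5.4 + -1.062
GE = 4.338

4.338


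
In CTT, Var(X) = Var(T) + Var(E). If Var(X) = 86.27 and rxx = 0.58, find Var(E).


var_true = rxx * var_obs = 0.58 * 86.27 = 50.0366
var_error = var_obs - var_true
var_error = 86.27 - 50.0366
var_error = 36.2334

36.2334


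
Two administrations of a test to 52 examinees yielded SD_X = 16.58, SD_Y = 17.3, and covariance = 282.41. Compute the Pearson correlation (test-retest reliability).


r = cov(X,Y) / (SD_X * SD_Y)
r = 282.41 / (16.58 * 17.3)
r = 282.41 / 286.834
r = 0.9846

0.9846


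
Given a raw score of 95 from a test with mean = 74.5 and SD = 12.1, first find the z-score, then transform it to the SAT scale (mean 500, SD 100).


z = (X - mean) / SD = (95 - 74.5) / 12.1
z = 20.5 / 12.1
z = 1.6942
SAT-scale = SAT = 500 + 100z
Carry z at full precision (z = 20.5 / 12.1) into the conversion:
SAT-scale = 500 + 100 * (20.5 / 12.1) = 500 + 2050 / 12.1
SAT-scale = 500 + 169.4215
SAT-scale = 669.4215

669.4215


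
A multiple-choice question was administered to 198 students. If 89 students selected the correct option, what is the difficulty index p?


Item difficulty p = number correct / total examinees
p = 89 / 198
p = 0.4495

0.4495


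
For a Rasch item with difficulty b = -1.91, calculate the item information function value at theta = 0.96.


P = 1/(1+exp(-(0.96--1.91))) = 0.9463
I = P*(1-P) = 0.9463 * 0.0537
I = 0.0508

0.0508


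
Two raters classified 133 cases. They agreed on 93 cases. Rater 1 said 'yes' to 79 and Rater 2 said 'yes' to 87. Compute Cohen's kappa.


P_o = 93/133 = 0.699248
P_e = (79*87 + 54*46) / 17689 = 0.528973
kappa = (P_o - P_e) / (1 - P_e)
kappa = (0.699248 - 0.528973) / (1 - 0.528973)
kappa = 0.3615

0.3615


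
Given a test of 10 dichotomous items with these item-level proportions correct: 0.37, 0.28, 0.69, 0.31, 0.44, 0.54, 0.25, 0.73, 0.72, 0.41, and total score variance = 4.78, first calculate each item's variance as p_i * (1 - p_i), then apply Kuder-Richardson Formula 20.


For each item, compute p_i * q_i:
  Item 1: 0.37 * 0.63 = 0.2331
  Item 2: 0.28 * 0.72 = 0.2016
  Item 3: 0.69 * 0.31 = 0.2139
  Item 4: 0.31 * 0.69 = 0.2139
  Item 5: 0.44 * 0.56 = 0.2464
  Item 6: 0.54 * 0.46 = 0.2484
  Item 7: 0.25 * 0.75 = 0.1875
  Item 8: 0.73 * 0.27 = 0.1971
  Item 9: 0.72 * 0.28 = 0.2016
  Item 10: 0.41 * 0.59 = 0.2419
Sum(p_i * q_i) = 0.2331 + 0.2016 + 0.2139 + 0.2139 + 0.2464 + 0.2484 + 0.1875 + 0.1971 + 0.2016 + 0.2419 = 2.1854
KR-20 = (k/(k-1)) * (1 - Sum(p_i*q_i) / Var_total)
= (10/9) * (1 - 2.1854/4.78)
= 1.1111 * 0.5428
KR-20 = 0.6031

0.6031


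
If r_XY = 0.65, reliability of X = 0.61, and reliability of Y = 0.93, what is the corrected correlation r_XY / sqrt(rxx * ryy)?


r_corrected = rxy / sqrt(rxx * ryy)
= 0.65 / sqrt(0.61 * 0.93)
= 0.65 / sqrt(0.5673)
= 0.65 / 0.753193
r_corrected = 0.863

0.863


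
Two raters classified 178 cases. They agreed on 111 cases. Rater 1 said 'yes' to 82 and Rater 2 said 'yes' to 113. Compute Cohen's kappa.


P_o = 111/178 = 0.623596
P_e = (82*113 + 96*65) / 31684 = 0.489395
kappa = (P_o - P_e) / (1 - P_e)
kappa = (0.623596 - 0.489395) / (1 - 0.489395)
kappa = 0.2628

0.2628


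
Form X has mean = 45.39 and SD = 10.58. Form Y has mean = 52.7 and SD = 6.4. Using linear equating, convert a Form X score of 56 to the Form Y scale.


slope = SD_Y / SD_X = 6.4 / 10.58 ~ 0.6049
intercept = mean_Y - slope * mean_X = 52.7 - (6.4 / 10.58) * 45.39 ~ 25.2429
Y = slope * X + intercept. To avoid rounding drift from the rounded slope/intercept, evaluate the equivalent form Y = mean_Y + SD_Y * (X - mean_X) / SD_X at full precision:
Y = 52.7 + 6.4 * (56 - 45.39) / 10.58
Y = 52.7 + 6.4 * 10.61 / 10.58
Y = 52.7 + 67.904 / 10.58
Y = 52.7 + 6.4181
Y = 59.1181

59.1181


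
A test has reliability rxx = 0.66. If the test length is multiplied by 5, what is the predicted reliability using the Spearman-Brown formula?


r_new = (n * rxx) / (1 + (n-1) * rxx)
r_new = (5 * 0.66) / (1 + 4 * 0.66)
r_new = 3.3 / 3.64
r_new = 0.9066

0.9066


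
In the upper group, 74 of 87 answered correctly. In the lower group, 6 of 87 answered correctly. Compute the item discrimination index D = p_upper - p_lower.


p_upper = 74/87 = 0.8506
p_lower = 6/87 = 0.069
D = 0.8506 - 0.069 = 0.7816

0.7816


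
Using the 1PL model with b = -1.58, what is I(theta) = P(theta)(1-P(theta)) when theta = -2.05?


P = 1/(1+exp(-(-2.05--1.58))) = 0.3846
I = P*(1-P) = 0.3846 * 0.6154
I = 0.2367

0.2367


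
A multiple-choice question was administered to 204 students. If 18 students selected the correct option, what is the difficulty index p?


Item difficulty p = number correct / total examinees
p = 18 / 204
p = 0.0882

0.0882


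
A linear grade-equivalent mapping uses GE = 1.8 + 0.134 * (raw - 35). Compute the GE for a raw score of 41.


raw - median = 41 - 35 = 6
slope * diff = 0.134 * 6 = 0.804
GE = 1.8 + 0.804
GE = 2.604

2.604


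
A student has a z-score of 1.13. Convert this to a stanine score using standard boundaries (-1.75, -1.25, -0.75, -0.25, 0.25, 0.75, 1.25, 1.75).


Stanine boundaries: [-1.75, -1.25, -0.75, -0.25, 0.25, 0.75, 1.25, 1.75]
z = 1.13
Check each boundary:
  z >= -1.75 -> could be stanine 2
  z >= -1.25 -> could be stanine 3
  z >= -0.75 -> could be stanine 4
  z >= -0.25 -> could be stanine 5
  z >= 0.25 -> could be stanine 6
  z >= 0.75 -> could be stanine 7
  z < 1.25
  z < 1.75
Highest qualifying boundary gives stanine = 7

7


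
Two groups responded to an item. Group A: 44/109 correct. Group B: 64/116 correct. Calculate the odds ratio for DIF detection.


Odds_A = 44/65 = 0.6769
Odds_B = 64/52 = 1.2308
OR = Odds_A / Odds_B = 0.6769 / 1.2308
Exactly, OR = (44 * 52) / (65 * 64) = 2288 / 4160
OR = 0.55

0.55


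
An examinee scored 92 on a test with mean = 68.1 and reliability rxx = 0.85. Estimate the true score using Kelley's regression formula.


T_est = rxx * X + (1 - rxx) * mean
T_est = 0.85 * 92 + 0.15 * 68.1
T_est = 78.2 + 10.215
T_est = 88.415

88.415


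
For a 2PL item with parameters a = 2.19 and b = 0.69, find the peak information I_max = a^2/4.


For 2PL, max info at theta = b = 0.69
I_max = a^2 / 4 = 2.19^2 / 4
= 4.7961 / 4
I_max = 1.199

1.199


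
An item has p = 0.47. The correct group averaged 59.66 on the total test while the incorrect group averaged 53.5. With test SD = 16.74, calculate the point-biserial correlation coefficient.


q = 1 - p = 0.53
rpb = ((M1 - M0) / SD) * sqrt(p * q)
rpb = ((59.66 - 53.5) / 16.74) * sqrt(0.47 * 0.53)
rpb = 0.1837

0.1837
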